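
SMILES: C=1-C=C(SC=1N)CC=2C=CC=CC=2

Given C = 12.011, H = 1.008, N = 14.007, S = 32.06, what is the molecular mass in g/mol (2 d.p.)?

Molecular formula: C11H11NS.
M = 11×12.011 + 11×1.008 + 1×14.007 + 1×32.06 = 189.28 g/mol.

189.28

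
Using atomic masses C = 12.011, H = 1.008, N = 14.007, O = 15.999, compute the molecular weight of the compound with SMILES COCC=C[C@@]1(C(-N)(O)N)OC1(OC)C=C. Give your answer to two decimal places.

230.26

Molecular formula: C10H18N2O4.
M = 10×12.011 + 18×1.008 + 2×14.007 + 4×15.999 = 230.26 g/mol.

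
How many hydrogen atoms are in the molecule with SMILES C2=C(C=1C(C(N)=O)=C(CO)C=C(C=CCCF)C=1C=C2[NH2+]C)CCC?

Hydrogens are implicit in SMILES; fill each atom to its normal valence:
  7 × C (aromatic): no H
  5 × C: 2 H each → 10
  3 × C (aromatic): 1 H each → 3
  2 × C: 3 H each → 6
  2 × C: 1 H each → 2
  1 × C: no H
  1 × F: no H
  1 × N: 2 H
  1 × N (charge +1): 2 H
  1 × O: 1 H
  1 × O: no H
  Total hydrogens = 26.

26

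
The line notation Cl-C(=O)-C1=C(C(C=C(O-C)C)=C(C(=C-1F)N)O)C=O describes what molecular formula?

Heavy atoms from the SMILES: 12 C, 1 Cl, 1 F, 1 N, 4 O.
Implicit hydrogens by atom environment:
  6 × C (aromatic): no H
  3 × O: no H
  2 × C: 3 H each → 6
  2 × C: 1 H each → 2
  2 × C: no H
  1 × Cl: no H
  1 × F: no H
  1 × N: 2 H
  1 × O: 1 H
  Total hydrogens = 11.
Molecular formula: C12H11ClFNO4

C12H11ClFNO4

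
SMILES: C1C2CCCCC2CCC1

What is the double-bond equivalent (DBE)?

2

Molecular formula from the SMILES: C10H18.
DoU = (2C + 2 + N − H − X)/2 = (2·10 + 2 + 0 − 18 − 0)/2 = 4/2 = 2.
(Structurally: 2 ring(s) + 0 π bond(s) = 2.)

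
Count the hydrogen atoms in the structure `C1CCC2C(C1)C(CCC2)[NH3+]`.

Hydrogens are implicit in SMILES; fill each atom to its normal valence:
  7 × C: 2 H each → 14
  3 × C: 1 H each → 3
  1 × N (charge +1): 3 H
  Total hydrogens = 20.

20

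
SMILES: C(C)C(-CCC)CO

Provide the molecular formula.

Heavy atoms from the SMILES: 7 C, 1 O.
Implicit hydrogens by atom environment:
  4 × C: 2 H each → 8
  2 × C: 3 H each → 6
  1 × C: 1 H
  1 × O: 1 H
  Total hydrogens = 16.
Molecular formula: C7H16O

C7H16O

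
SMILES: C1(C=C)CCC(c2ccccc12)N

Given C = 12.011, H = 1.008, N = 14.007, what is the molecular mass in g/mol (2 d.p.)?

Molecular formula: C12H15N.
M = 12×12.011 + 15×1.008 + 1×14.007 = 173.26 g/mol.

173.26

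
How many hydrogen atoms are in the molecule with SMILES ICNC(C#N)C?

Hydrogens are implicit in SMILES; fill each atom to its normal valence:
  1 × C: 3 H
  1 × C: 2 H
  1 × C: 1 H
  1 × C: no H
  1 × I: no H
  1 × N: 1 H
  1 × N: no H
  Total hydrogens = 7.

7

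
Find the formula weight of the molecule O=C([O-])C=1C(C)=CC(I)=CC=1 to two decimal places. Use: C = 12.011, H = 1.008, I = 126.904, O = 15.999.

Molecular formula: C8H6IO2-.
M = 8×12.011 + 6×1.008 + 1×126.904 + 2×15.999 = 261.04 g/mol.

261.04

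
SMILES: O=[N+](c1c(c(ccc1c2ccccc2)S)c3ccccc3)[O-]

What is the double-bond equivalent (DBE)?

13

Molecular formula from the SMILES: C18H13NO2S.
DoU = (2C + 2 + N − H − X)/2 = (2·18 + 2 + 1 − 13 − 0)/2 = 26/2 = 13.
(Structurally: 3 ring(s) + 10 π bond(s) = 13.)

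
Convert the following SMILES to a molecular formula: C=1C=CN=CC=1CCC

Heavy atoms from the SMILES: 8 C, 1 N.
Implicit hydrogens by atom environment:
  4 × C (aromatic): 1 H each → 4
  2 × C: 2 H each → 4
  1 × C: 3 H
  1 × C (aromatic): no H
  1 × N (aromatic): no H
  Total hydrogens = 11.
Molecular formula: C8H11N

C8H11N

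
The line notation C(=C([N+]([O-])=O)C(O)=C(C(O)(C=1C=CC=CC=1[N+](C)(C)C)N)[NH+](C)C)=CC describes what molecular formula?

Heavy atoms from the SMILES: 18 C, 4 N, 4 O.
Implicit hydrogens by atom environment:
  6 × C: 3 H each → 18
  5 × C: no H
  4 × C (aromatic): 1 H each → 4
  2 × C (aromatic): no H
  2 × N (charge +1): no H
  2 × O: 1 H each → 2
  1 × C: 1 H
  1 × N: 2 H
  1 × N (charge +1): 1 H
  1 × O: no H
  1 × O (charge -1): no H
  Total hydrogens = 28.
Net charge +2.
Molecular formula: [C18H28N4O4]2+

[C18H28N4O4]2+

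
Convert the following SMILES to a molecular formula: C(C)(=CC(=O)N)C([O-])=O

C5H6NO3-

Heavy atoms from the SMILES: 5 C, 1 N, 3 O.
Implicit hydrogens by atom environment:
  3 × C: no H
  2 × O: no H
  1 × C: 3 H
  1 × C: 1 H
  1 × N: 2 H
  1 × O (charge -1): no H
  Total hydrogens = 6.
Net charge -1.
Molecular formula: C5H6NO3-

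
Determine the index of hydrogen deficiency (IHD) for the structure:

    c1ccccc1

4

Molecular formula from the SMILES: C6H6.
DoU = (2C + 2 + N − H − X)/2 = (2·6 + 2 + 0 − 6 − 0)/2 = 8/2 = 4.
(Structurally: 1 ring(s) + 3 π bond(s) = 4.)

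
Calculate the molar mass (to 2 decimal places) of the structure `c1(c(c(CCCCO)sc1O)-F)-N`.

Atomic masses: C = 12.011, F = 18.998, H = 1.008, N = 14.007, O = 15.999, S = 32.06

205.25

Molecular formula: C8H12FNO2S.
M = 8×12.011 + 1×18.998 + 12×1.008 + 1×14.007 + 2×15.999 + 1×32.06 = 205.25 g/mol.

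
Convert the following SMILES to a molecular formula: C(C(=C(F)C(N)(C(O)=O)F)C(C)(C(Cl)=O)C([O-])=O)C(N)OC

Heavy atoms from the SMILES: 11 C, 1 Cl, 2 F, 2 N, 6 O.
Implicit hydrogens by atom environment:
  7 × C: no H
  4 × O: no H
  2 × C: 3 H each → 6
  2 × F: no H
  2 × N: 2 H each → 4
  1 × C: 2 H
  1 × C: 1 H
  1 × Cl: no H
  1 × O: 1 H
  1 × O (charge -1): no H
  Total hydrogens = 14.
Net charge -1.
Molecular formula: C11H14ClF2N2O6-

C11H14ClF2N2O6-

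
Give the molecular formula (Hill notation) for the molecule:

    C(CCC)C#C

C6H10

Heavy atoms from the SMILES: 6 C.
Implicit hydrogens by atom environment:
  3 × C: 2 H each → 6
  1 × C: 3 H
  1 × C: 1 H
  1 × C: no H
  Total hydrogens = 10.
Molecular formula: C6H10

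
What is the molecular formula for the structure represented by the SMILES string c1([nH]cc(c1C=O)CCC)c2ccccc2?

C14H15NO

Heavy atoms from the SMILES: 14 C, 1 N, 1 O.
Implicit hydrogens by atom environment:
  6 × C (aromatic): 1 H each → 6
  4 × C (aromatic): no H
  2 × C: 2 H each → 4
  1 × C: 3 H
  1 × C: 1 H
  1 × N (aromatic): 1 H
  1 × O: no H
  Total hydrogens = 15.
Molecular formula: C14H15NO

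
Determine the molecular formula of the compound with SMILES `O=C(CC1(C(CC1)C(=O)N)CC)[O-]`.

C9H14NO3-

Heavy atoms from the SMILES: 9 C, 1 N, 3 O.
Implicit hydrogens by atom environment:
  4 × C: 2 H each → 8
  3 × C: no H
  2 × O: no H
  1 × C: 3 H
  1 × C: 1 H
  1 × N: 2 H
  1 × O (charge -1): no H
  Total hydrogens = 14.
Net charge -1.
Molecular formula: C9H14NO3-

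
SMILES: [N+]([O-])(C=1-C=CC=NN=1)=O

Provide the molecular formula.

Heavy atoms from the SMILES: 4 C, 3 N, 2 O.
Implicit hydrogens by atom environment:
  3 × C (aromatic): 1 H each → 3
  2 × N (aromatic): no H
  1 × C (aromatic): no H
  1 × N (charge +1): no H
  1 × O: no H
  1 × O (charge -1): no H
  Total hydrogens = 3.
Molecular formula: C4H3N3O2

C4H3N3O2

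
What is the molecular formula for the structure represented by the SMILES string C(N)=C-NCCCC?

C6H14N2

Heavy atoms from the SMILES: 6 C, 2 N.
Implicit hydrogens by atom environment:
  3 × C: 2 H each → 6
  2 × C: 1 H each → 2
  1 × C: 3 H
  1 × N: 2 H
  1 × N: 1 H
  Total hydrogens = 14.
Molecular formula: C6H14N2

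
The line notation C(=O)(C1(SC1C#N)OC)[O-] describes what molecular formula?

Heavy atoms from the SMILES: 5 C, 1 N, 3 O, 1 S.
Implicit hydrogens by atom environment:
  3 × C: no H
  2 × O: no H
  1 × C: 3 H
  1 × C: 1 H
  1 × N: no H
  1 × O (charge -1): no H
  1 × S: no H
  Total hydrogens = 4.
Net charge -1.
Molecular formula: C5H4NO3S-

C5H4NO3S-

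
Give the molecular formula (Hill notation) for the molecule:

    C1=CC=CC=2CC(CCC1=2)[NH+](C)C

Heavy atoms from the SMILES: 12 C, 1 N.
Implicit hydrogens by atom environment:
  4 × C (aromatic): 1 H each → 4
  3 × C: 2 H each → 6
  2 × C: 3 H each → 6
  2 × C (aromatic): no H
  1 × C: 1 H
  1 × N (charge +1): 1 H
  Total hydrogens = 18.
Net charge +1.
Molecular formula: C12H18N+

C12H18N+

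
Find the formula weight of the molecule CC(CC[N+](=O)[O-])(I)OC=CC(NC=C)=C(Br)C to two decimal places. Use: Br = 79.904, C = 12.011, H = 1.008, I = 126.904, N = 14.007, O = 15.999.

431.07

Molecular formula: C11H16BrIN2O3.
M = 1×79.904 + 11×12.011 + 16×1.008 + 1×126.904 + 2×14.007 + 3×15.999 = 431.07 g/mol.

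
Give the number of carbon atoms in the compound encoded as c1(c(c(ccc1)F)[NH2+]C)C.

8

The symbol for carbon appears 8 times in the SMILES. Lowercase c denotes aromatic carbon and counts toward C.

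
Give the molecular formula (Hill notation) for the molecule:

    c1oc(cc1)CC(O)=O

Heavy atoms from the SMILES: 6 C, 3 O.
Implicit hydrogens by atom environment:
  3 × C (aromatic): 1 H each → 3
  1 × C: 2 H
  1 × C (aromatic): no H
  1 × C: no H
  1 × O: 1 H
  1 × O (aromatic): no H
  1 × O: no H
  Total hydrogens = 6.
Molecular formula: C6H6O3

C6H6O3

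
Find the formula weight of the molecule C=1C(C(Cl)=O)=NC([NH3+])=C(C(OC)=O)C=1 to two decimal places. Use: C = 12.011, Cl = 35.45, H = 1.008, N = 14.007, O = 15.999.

215.61

Molecular formula: C8H8ClN2O3+.
M = 8×12.011 + 1×35.45 + 8×1.008 + 2×14.007 + 3×15.999 = 215.61 g/mol.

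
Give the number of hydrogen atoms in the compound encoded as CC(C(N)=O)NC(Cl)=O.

7

Hydrogens are implicit in SMILES; fill each atom to its normal valence:
  2 × C: no H
  2 × O: no H
  1 × C: 3 H
  1 × C: 1 H
  1 × Cl: no H
  1 × N: 2 H
  1 × N: 1 H
  Total hydrogens = 7.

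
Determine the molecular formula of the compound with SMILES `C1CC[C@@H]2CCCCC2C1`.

C10H18

Heavy atoms from the SMILES: 10 C.
Implicit hydrogens by atom environment:
  8 × C: 2 H each → 16
  2 × C: 1 H each → 2
  Total hydrogens = 18.
Molecular formula: C10H18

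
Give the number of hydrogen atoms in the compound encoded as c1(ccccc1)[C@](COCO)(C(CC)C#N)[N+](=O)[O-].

16

Hydrogens are implicit in SMILES; fill each atom to its normal valence:
  5 × C (aromatic): 1 H each → 5
  3 × C: 2 H each → 6
  2 × C: no H
  2 × O: no H
  1 × C: 3 H
  1 × C: 1 H
  1 × C (aromatic): no H
  1 × N (charge +1): no H
  1 × N: no H
  1 × O: 1 H
  1 × O (charge -1): no H
  Total hydrogens = 16.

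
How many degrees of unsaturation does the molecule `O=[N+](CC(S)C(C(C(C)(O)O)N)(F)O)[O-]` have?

1

Molecular formula from the SMILES: C6H13FN2O5S.
DoU = (2C + 2 + N − H − X)/2 = (2·6 + 2 + 2 − 13 − 1)/2 = 2/2 = 1.
(Structurally: 0 ring(s) + 1 π bond(s) = 1.)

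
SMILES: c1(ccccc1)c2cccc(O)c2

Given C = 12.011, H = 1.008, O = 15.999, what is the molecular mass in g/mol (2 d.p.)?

170.21

Molecular formula: C12H10O.
M = 12×12.011 + 10×1.008 + 1×15.999 = 170.21 g/mol.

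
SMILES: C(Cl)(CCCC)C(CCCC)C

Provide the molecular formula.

C11H23Cl

Heavy atoms from the SMILES: 11 C, 1 Cl.
Implicit hydrogens by atom environment:
  6 × C: 2 H each → 12
  3 × C: 3 H each → 9
  2 × C: 1 H each → 2
  1 × Cl: no H
  Total hydrogens = 23.
Molecular formula: C11H23Cl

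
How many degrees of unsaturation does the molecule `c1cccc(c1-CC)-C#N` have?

Molecular formula from the SMILES: C9H9N.
DoU = (2C + 2 + N − H − X)/2 = (2·9 + 2 + 1 − 9 − 0)/2 = 12/2 = 6.
(Structurally: 1 ring(s) + 5 π bond(s) = 6.)

6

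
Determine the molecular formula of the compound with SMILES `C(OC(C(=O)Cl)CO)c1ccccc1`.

Heavy atoms from the SMILES: 10 C, 1 Cl, 3 O.
Implicit hydrogens by atom environment:
  5 × C (aromatic): 1 H each → 5
  2 × C: 2 H each → 4
  2 × O: no H
  1 × C: 1 H
  1 × C: no H
  1 × C (aromatic): no H
  1 × Cl: no H
  1 × O: 1 H
  Total hydrogens = 11.
Molecular formula: C10H11ClO3

C10H11ClO3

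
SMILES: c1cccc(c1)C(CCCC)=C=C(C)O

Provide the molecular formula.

C14H18O

Heavy atoms from the SMILES: 14 C, 1 O.
Implicit hydrogens by atom environment:
  5 × C (aromatic): 1 H each → 5
  3 × C: 2 H each → 6
  3 × C: no H
  2 × C: 3 H each → 6
  1 × C (aromatic): no H
  1 × O: 1 H
  Total hydrogens = 18.
Molecular formula: C14H18O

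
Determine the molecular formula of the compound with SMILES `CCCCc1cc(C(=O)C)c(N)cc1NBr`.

Heavy atoms from the SMILES: 1 Br, 12 C, 2 N, 1 O.
Implicit hydrogens by atom environment:
  4 × C (aromatic): no H
  3 × C: 2 H each → 6
  2 × C: 3 H each → 6
  2 × C (aromatic): 1 H each → 2
  1 × Br: no H
  1 × C: no H
  1 × N: 2 H
  1 × N: 1 H
  1 × O: no H
  Total hydrogens = 17.
Molecular formula: C12H17BrN2O

C12H17BrN2O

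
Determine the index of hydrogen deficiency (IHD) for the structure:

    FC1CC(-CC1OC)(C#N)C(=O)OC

Molecular formula from the SMILES: C9H12FNO3.
DoU = (2C + 2 + N − H − X)/2 = (2·9 + 2 + 1 − 12 − 1)/2 = 8/2 = 4.
(Structurally: 1 ring(s) + 3 π bond(s) = 4.)

4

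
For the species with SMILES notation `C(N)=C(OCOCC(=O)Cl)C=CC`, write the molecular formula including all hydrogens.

Heavy atoms from the SMILES: 8 C, 1 Cl, 1 N, 3 O.
Implicit hydrogens by atom environment:
  3 × C: 1 H each → 3
  3 × O: no H
  2 × C: 2 H each → 4
  2 × C: no H
  1 × C: 3 H
  1 × Cl: no H
  1 × N: 2 H
  Total hydrogens = 12.
Molecular formula: C8H12ClNO3

C8H12ClNO3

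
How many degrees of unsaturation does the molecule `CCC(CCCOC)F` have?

0

Molecular formula from the SMILES: C7H15FO.
DoU = (2C + 2 + N − H − X)/2 = (2·7 + 2 + 0 − 15 − 1)/2 = 0/2 = 0.
(Structurally: 0 ring(s) + 0 π bond(s) = 0.)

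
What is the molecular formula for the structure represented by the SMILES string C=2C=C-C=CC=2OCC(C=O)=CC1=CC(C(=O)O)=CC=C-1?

C17H14O4

Heavy atoms from the SMILES: 17 C, 4 O.
Implicit hydrogens by atom environment:
  9 × C (aromatic): 1 H each → 9
  3 × C (aromatic): no H
  3 × O: no H
  2 × C: 1 H each → 2
  2 × C: no H
  1 × C: 2 H
  1 × O: 1 H
  Total hydrogens = 14.
Molecular formula: C17H14O4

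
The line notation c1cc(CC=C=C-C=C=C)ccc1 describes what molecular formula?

Heavy atoms from the SMILES: 13 C.
Implicit hydrogens by atom environment:
  5 × C (aromatic): 1 H each → 5
  3 × C: 1 H each → 3
  2 × C: 2 H each → 4
  2 × C: no H
  1 × C (aromatic): no H
  Total hydrogens = 12.
Molecular formula: C13H12

C13H12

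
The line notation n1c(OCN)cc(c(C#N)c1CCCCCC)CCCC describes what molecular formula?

Heavy atoms from the SMILES: 17 C, 3 N, 1 O.
Implicit hydrogens by atom environment:
  9 × C: 2 H each → 18
  4 × C (aromatic): no H
  2 × C: 3 H each → 6
  1 × C (aromatic): 1 H
  1 × C: no H
  1 × N: 2 H
  1 × N (aromatic): no H
  1 × N: no H
  1 × O: no H
  Total hydrogens = 27.
Molecular formula: C17H27N3O

C17H27N3O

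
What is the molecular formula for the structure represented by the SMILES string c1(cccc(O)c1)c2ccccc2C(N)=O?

C13H11NO2

Heavy atoms from the SMILES: 13 C, 1 N, 2 O.
Implicit hydrogens by atom environment:
  8 × C (aromatic): 1 H each → 8
  4 × C (aromatic): no H
  1 × C: no H
  1 × N: 2 H
  1 × O: 1 H
  1 × O: no H
  Total hydrogens = 11.
Molecular formula: C13H11NO2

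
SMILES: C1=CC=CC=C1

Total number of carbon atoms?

6

The symbol for carbon appears 6 times in the SMILES.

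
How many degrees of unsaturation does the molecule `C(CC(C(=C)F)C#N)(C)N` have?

Molecular formula from the SMILES: C7H11FN2.
DoU = (2C + 2 + N − H − X)/2 = (2·7 + 2 + 2 − 11 − 1)/2 = 6/2 = 3.
(Structurally: 0 ring(s) + 3 π bond(s) = 3.)

3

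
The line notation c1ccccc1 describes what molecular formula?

Heavy atoms from the SMILES: 6 C.
Implicit hydrogens by atom environment:
  6 × C (aromatic): 1 H each → 6
  Total hydrogens = 6.
Molecular formula: C6H6

C6H6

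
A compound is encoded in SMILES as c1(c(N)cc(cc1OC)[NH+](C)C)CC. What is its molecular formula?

C11H19N2O+

Heavy atoms from the SMILES: 11 C, 2 N, 1 O.
Implicit hydrogens by atom environment:
  4 × C: 3 H each → 12
  4 × C (aromatic): no H
  2 × C (aromatic): 1 H each → 2
  1 × C: 2 H
  1 × N: 2 H
  1 × N (charge +1): 1 H
  1 × O: no H
  Total hydrogens = 19.
Net charge +1.
Molecular formula: C11H19N2O+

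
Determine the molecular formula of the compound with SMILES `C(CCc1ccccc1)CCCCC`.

Heavy atoms from the SMILES: 14 C.
Implicit hydrogens by atom environment:
  7 × C: 2 H each → 14
  5 × C (aromatic): 1 H each → 5
  1 × C: 3 H
  1 × C (aromatic): no H
  Total hydrogens = 22.
Molecular formula: C14H22

C14H22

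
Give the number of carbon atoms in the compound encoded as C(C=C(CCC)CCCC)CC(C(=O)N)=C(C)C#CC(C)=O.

The symbol for carbon appears 19 times in the SMILES.

19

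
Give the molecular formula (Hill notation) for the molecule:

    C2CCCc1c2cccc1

C10H12

Heavy atoms from the SMILES: 10 C.
Implicit hydrogens by atom environment:
  4 × C: 2 H each → 8
  4 × C (aromatic): 1 H each → 4
  2 × C (aromatic): no H
  Total hydrogens = 12.
Molecular formula: C10H12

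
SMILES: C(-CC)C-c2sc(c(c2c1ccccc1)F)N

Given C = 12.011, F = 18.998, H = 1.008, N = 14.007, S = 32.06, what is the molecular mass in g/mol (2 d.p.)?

249.35

Molecular formula: C14H16FNS.
M = 14×12.011 + 1×18.998 + 16×1.008 + 1×14.007 + 1×32.06 = 249.35 g/mol.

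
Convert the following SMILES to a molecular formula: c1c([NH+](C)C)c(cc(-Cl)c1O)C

Heavy atoms from the SMILES: 9 C, 1 Cl, 1 N, 1 O.
Implicit hydrogens by atom environment:
  4 × C (aromatic): no H
  3 × C: 3 H each → 9
  2 × C (aromatic): 1 H each → 2
  1 × Cl: no H
  1 × N (charge +1): 1 H
  1 × O: 1 H
  Total hydrogens = 13.
Net charge +1.
Molecular formula: C9H13ClNO+

C9H13ClNO+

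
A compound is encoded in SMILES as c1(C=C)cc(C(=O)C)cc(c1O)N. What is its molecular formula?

Heavy atoms from the SMILES: 10 C, 1 N, 2 O.
Implicit hydrogens by atom environment:
  4 × C (aromatic): no H
  2 × C (aromatic): 1 H each → 2
  1 × C: 3 H
  1 × C: 2 H
  1 × C: 1 H
  1 × C: no H
  1 × N: 2 H
  1 × O: 1 H
  1 × O: no H
  Total hydrogens = 11.
Molecular formula: C10H11NO2

C10H11NO2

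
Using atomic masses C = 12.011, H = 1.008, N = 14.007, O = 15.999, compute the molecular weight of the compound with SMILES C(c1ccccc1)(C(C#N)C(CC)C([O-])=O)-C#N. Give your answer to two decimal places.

Molecular formula: C14H13N2O2-.
M = 14×12.011 + 13×1.008 + 2×14.007 + 2×15.999 = 241.27 g/mol.

241.27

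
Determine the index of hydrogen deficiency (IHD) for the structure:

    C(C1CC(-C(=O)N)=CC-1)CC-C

3

Molecular formula from the SMILES: C10H17NO.
DoU = (2C + 2 + N − H − X)/2 = (2·10 + 2 + 1 − 17 − 0)/2 = 6/2 = 3.
(Structurally: 1 ring(s) + 2 π bond(s) = 3.)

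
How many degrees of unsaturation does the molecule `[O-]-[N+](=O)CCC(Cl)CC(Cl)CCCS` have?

Molecular formula from the SMILES: C8H15Cl2NO2S.
DoU = (2C + 2 + N − H − X)/2 = (2·8 + 2 + 1 − 15 − 2)/2 = 2/2 = 1.
(Structurally: 0 ring(s) + 1 π bond(s) = 1.)

1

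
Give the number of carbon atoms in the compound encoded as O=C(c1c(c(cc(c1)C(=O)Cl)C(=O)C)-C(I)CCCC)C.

16

The symbol for carbon appears 16 times in the SMILES. Lowercase c denotes aromatic carbon and counts toward C.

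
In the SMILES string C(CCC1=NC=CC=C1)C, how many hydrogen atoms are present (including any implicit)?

Hydrogens are implicit in SMILES; fill each atom to its normal valence:
  4 × C (aromatic): 1 H each → 4
  3 × C: 2 H each → 6
  1 × C: 3 H
  1 × C (aromatic): no H
  1 × N (aromatic): no H
  Total hydrogens = 13.

13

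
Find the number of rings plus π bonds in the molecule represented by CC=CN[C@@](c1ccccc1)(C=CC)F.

6

Molecular formula from the SMILES: C13H16FN.
DoU = (2C + 2 + N − H − X)/2 = (2·13 + 2 + 1 − 16 − 1)/2 = 12/2 = 6.
(Structurally: 1 ring(s) + 5 π bond(s) = 6.)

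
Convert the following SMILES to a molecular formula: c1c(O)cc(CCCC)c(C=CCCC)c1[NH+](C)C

Heavy atoms from the SMILES: 17 C, 1 N, 1 O.
Implicit hydrogens by atom environment:
  5 × C: 2 H each → 10
  4 × C: 3 H each → 12
  4 × C (aromatic): no H
  2 × C (aromatic): 1 H each → 2
  2 × C: 1 H each → 2
  1 × N (charge +1): 1 H
  1 × O: 1 H
  Total hydrogens = 28.
Net charge +1.
Molecular formula: C17H28NO+

C17H28NO+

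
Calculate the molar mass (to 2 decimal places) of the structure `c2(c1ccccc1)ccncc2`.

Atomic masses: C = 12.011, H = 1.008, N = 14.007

Molecular formula: C11H9N.
M = 11×12.011 + 9×1.008 + 1×14.007 = 155.20 g/mol.

155.20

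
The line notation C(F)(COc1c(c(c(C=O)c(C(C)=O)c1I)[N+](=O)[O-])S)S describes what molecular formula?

C11H9FINO5S2

Heavy atoms from the SMILES: 11 C, 1 F, 1 I, 1 N, 5 O, 2 S.
Implicit hydrogens by atom environment:
  6 × C (aromatic): no H
  4 × O: no H
  2 × C: 1 H each → 2
  2 × S: 1 H each → 2
  1 × C: 3 H
  1 × C: 2 H
  1 × C: no H
  1 × F: no H
  1 × I: no H
  1 × N (charge +1): no H
  1 × O (charge -1): no H
  Total hydrogens = 9.
Molecular formula: C11H9FINO5S2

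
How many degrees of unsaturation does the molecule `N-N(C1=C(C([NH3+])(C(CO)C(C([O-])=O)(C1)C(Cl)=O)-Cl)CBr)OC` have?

4

Molecular formula from the SMILES: C11H16BrCl2N3O5.
DoU = (2C + 2 + N − H − X)/2 = (2·11 + 2 + 3 − 16 − 3)/2 = 8/2 = 4.
(Structurally: 1 ring(s) + 3 π bond(s) = 4.)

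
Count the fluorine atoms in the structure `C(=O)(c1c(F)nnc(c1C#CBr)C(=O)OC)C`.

The symbol for fluorine appears 1 time in the SMILES.

1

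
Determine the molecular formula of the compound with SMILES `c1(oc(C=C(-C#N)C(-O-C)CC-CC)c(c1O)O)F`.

Heavy atoms from the SMILES: 13 C, 1 F, 1 N, 4 O.
Implicit hydrogens by atom environment:
  4 × C (aromatic): no H
  3 × C: 2 H each → 6
  2 × C: 3 H each → 6
  2 × C: 1 H each → 2
  2 × C: no H
  2 × O: 1 H each → 2
  1 × F: no H
  1 × N: no H
  1 × O (aromatic): no H
  1 × O: no H
  Total hydrogens = 16.
Molecular formula: C13H16FNO4

C13H16FNO4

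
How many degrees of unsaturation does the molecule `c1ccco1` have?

3

Molecular formula from the SMILES: C4H4O.
DoU = (2C + 2 + N − H − X)/2 = (2·4 + 2 + 0 − 4 − 0)/2 = 6/2 = 3.
(Structurally: 1 ring(s) + 2 π bond(s) = 3.)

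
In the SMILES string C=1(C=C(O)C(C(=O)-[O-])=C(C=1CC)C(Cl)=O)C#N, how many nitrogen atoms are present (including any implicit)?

The symbol for nitrogen appears 1 time in the SMILES.

1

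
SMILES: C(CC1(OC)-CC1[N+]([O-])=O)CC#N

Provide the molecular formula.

Heavy atoms from the SMILES: 8 C, 2 N, 3 O.
Implicit hydrogens by atom environment:
  4 × C: 2 H each → 8
  2 × C: no H
  2 × O: no H
  1 × C: 3 H
  1 × C: 1 H
  1 × N: no H
  1 × N (charge +1): no H
  1 × O (charge -1): no H
  Total hydrogens = 12.
Molecular formula: C8H12N2O3

C8H12N2O3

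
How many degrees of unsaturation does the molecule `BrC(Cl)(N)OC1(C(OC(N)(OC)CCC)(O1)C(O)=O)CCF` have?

Molecular formula from the SMILES: C11H19BrClFN2O6.
DoU = (2C + 2 + N − H − X)/2 = (2·11 + 2 + 2 − 19 − 3)/2 = 4/2 = 2.
(Structurally: 1 ring(s) + 1 π bond(s) = 2.)

2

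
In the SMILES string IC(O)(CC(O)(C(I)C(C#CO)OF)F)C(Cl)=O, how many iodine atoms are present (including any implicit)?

The symbol for iodine appears 2 times in the SMILES.

2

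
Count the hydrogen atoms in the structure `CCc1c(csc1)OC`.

Hydrogens are implicit in SMILES; fill each atom to its normal valence:
  2 × C: 3 H each → 6
  2 × C (aromatic): 1 H each → 2
  2 × C (aromatic): no H
  1 × C: 2 H
  1 × O: no H
  1 × S (aromatic): no H
  Total hydrogens = 10.

10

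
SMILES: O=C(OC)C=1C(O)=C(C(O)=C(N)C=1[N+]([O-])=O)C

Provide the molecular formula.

C9H10N2O6

Heavy atoms from the SMILES: 9 C, 2 N, 6 O.
Implicit hydrogens by atom environment:
  6 × C (aromatic): no H
  3 × O: no H
  2 × C: 3 H each → 6
  2 × O: 1 H each → 2
  1 × C: no H
  1 × N: 2 H
  1 × N (charge +1): no H
  1 × O (charge -1): no H
  Total hydrogens = 10.
Molecular formula: C9H10N2O6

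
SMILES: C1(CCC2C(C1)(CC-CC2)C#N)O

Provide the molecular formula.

Heavy atoms from the SMILES: 11 C, 1 N, 1 O.
Implicit hydrogens by atom environment:
  7 × C: 2 H each → 14
  2 × C: 1 H each → 2
  2 × C: no H
  1 × N: no H
  1 × O: 1 H
  Total hydrogens = 17.
Molecular formula: C11H17NO

C11H17NO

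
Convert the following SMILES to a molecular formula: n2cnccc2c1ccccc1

Heavy atoms from the SMILES: 10 C, 2 N.
Implicit hydrogens by atom environment:
  8 × C (aromatic): 1 H each → 8
  2 × C (aromatic): no H
  2 × N (aromatic): no H
  Total hydrogens = 8.
Molecular formula: C10H8N2

C10H8N2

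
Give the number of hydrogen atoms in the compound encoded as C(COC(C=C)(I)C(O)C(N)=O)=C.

12

Hydrogens are implicit in SMILES; fill each atom to its normal valence:
  3 × C: 2 H each → 6
  3 × C: 1 H each → 3
  2 × C: no H
  2 × O: no H
  1 × I: no H
  1 × N: 2 H
  1 × O: 1 H
  Total hydrogens = 12.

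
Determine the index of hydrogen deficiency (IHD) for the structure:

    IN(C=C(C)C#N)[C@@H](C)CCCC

Molecular formula from the SMILES: C10H17IN2.
DoU = (2C + 2 + N − H − X)/2 = (2·10 + 2 + 2 − 17 − 1)/2 = 6/2 = 3.
(Structurally: 0 ring(s) + 3 π bond(s) = 3.)

3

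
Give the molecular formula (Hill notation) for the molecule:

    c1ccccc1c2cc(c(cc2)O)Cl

C12H9ClO

Heavy atoms from the SMILES: 12 C, 1 Cl, 1 O.
Implicit hydrogens by atom environment:
  8 × C (aromatic): 1 H each → 8
  4 × C (aromatic): no H
  1 × Cl: no H
  1 × O: 1 H
  Total hydrogens = 9.
Molecular formula: C12H9ClO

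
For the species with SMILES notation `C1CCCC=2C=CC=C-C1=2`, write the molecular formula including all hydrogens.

Heavy atoms from the SMILES: 10 C.
Implicit hydrogens by atom environment:
  4 × C: 2 H each → 8
  4 × C (aromatic): 1 H each → 4
  2 × C (aromatic): no H
  Total hydrogens = 12.
Molecular formula: C10H12

C10H12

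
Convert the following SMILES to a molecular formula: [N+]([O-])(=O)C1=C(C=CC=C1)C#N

C7H4N2O2

Heavy atoms from the SMILES: 7 C, 2 N, 2 O.
Implicit hydrogens by atom environment:
  4 × C (aromatic): 1 H each → 4
  2 × C (aromatic): no H
  1 × C: no H
  1 × N: no H
  1 × N (charge +1): no H
  1 × O: no H
  1 × O (charge -1): no H
  Total hydrogens = 4.
Molecular formula: C7H4N2O2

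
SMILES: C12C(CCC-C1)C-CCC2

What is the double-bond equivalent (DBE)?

Molecular formula from the SMILES: C10H18.
DoU = (2C + 2 + N − H − X)/2 = (2·10 + 2 + 0 − 18 − 0)/2 = 4/2 = 2.
(Structurally: 2 ring(s) + 0 π bond(s) = 2.)

2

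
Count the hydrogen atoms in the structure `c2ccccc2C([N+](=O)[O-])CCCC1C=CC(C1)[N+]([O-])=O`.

Hydrogens are implicit in SMILES; fill each atom to its normal valence:
  5 × C: 1 H each → 5
  5 × C (aromatic): 1 H each → 5
  4 × C: 2 H each → 8
  2 × N (charge +1): no H
  2 × O: no H
  2 × O (charge -1): no H
  1 × C (aromatic): no H
  Total hydrogens = 18.

18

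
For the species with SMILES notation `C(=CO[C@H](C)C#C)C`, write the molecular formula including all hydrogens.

C7H10O

Heavy atoms from the SMILES: 7 C, 1 O.
Implicit hydrogens by atom environment:
  4 × C: 1 H each → 4
  2 × C: 3 H each → 6
  1 × C: no H
  1 × O: no H
  Total hydrogens = 10.
Molecular formula: C7H10O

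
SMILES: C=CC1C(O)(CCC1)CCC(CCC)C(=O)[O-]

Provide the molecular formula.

C14H23O3-

Heavy atoms from the SMILES: 14 C, 3 O.
Implicit hydrogens by atom environment:
  8 × C: 2 H each → 16
  3 × C: 1 H each → 3
  2 × C: no H
  1 × C: 3 H
  1 × O: 1 H
  1 × O: no H
  1 × O (charge -1): no H
  Total hydrogens = 23.
Net charge -1.
Molecular formula: C14H23O3-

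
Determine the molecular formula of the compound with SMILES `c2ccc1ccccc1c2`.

C10H8

Heavy atoms from the SMILES: 10 C.
Implicit hydrogens by atom environment:
  8 × C (aromatic): 1 H each → 8
  2 × C (aromatic): no H
  Total hydrogens = 8.
Molecular formula: C10H8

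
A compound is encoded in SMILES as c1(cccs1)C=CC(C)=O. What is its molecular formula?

C8H8OS

Heavy atoms from the SMILES: 8 C, 1 O, 1 S.
Implicit hydrogens by atom environment:
  3 × C (aromatic): 1 H each → 3
  2 × C: 1 H each → 2
  1 × C: 3 H
  1 × C (aromatic): no H
  1 × C: no H
  1 × O: no H
  1 × S (aromatic): no H
  Total hydrogens = 8.
Molecular formula: C8H8OS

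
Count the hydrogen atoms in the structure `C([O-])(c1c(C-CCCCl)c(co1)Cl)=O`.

Hydrogens are implicit in SMILES; fill each atom to its normal valence:
  4 × C: 2 H each → 8
  3 × C (aromatic): no H
  2 × Cl: no H
  1 × C (aromatic): 1 H
  1 × C: no H
  1 × O (aromatic): no H
  1 × O: no H
  1 × O (charge -1): no H
  Total hydrogens = 9.

9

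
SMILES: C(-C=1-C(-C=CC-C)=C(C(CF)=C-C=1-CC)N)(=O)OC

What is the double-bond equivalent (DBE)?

6

Molecular formula from the SMILES: C15H20FNO2.
DoU = (2C + 2 + N − H − X)/2 = (2·15 + 2 + 1 − 20 − 1)/2 = 12/2 = 6.
(Structurally: 1 ring(s) + 5 π bond(s) = 6.)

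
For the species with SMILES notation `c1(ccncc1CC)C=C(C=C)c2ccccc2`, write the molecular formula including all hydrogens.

C17H17N

Heavy atoms from the SMILES: 17 C, 1 N.
Implicit hydrogens by atom environment:
  8 × C (aromatic): 1 H each → 8
  3 × C (aromatic): no H
  2 × C: 2 H each → 4
  2 × C: 1 H each → 2
  1 × C: 3 H
  1 × C: no H
  1 × N (aromatic): no H
  Total hydrogens = 17.
Molecular formula: C17H17N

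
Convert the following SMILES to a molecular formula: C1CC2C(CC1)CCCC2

Heavy atoms from the SMILES: 10 C.
Implicit hydrogens by atom environment:
  8 × C: 2 H each → 16
  2 × C: 1 H each → 2
  Total hydrogens = 18.
Molecular formula: C10H18

C10H18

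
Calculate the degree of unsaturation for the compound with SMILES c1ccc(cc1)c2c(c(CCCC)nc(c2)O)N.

Molecular formula from the SMILES: C15H18N2O.
DoU = (2C + 2 + N − H − X)/2 = (2·15 + 2 + 2 − 18 − 0)/2 = 16/2 = 8.
(Structurally: 2 ring(s) + 6 π bond(s) = 8.)

8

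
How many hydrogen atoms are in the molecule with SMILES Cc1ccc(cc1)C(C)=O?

Hydrogens are implicit in SMILES; fill each atom to its normal valence:
  4 × C (aromatic): 1 H each → 4
  2 × C: 3 H each → 6
  2 × C (aromatic): no H
  1 × C: no H
  1 × O: no H
  Total hydrogens = 10.

10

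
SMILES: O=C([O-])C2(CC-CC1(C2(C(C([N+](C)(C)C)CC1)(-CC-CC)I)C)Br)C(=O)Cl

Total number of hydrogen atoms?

Hydrogens are implicit in SMILES; fill each atom to its normal valence:
  8 × C: 2 H each → 16
  6 × C: no H
  5 × C: 3 H each → 15
  2 × O: no H
  1 × Br: no H
  1 × C: 1 H
  1 × Cl: no H
  1 × I: no H
  1 × N (charge +1): no H
  1 × O (charge -1): no H
  Total hydrogens = 32.

32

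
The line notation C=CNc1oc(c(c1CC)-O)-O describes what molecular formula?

Heavy atoms from the SMILES: 8 C, 1 N, 3 O.
Implicit hydrogens by atom environment:
  4 × C (aromatic): no H
  2 × C: 2 H each → 4
  2 × O: 1 H each → 2
  1 × C: 3 H
  1 × C: 1 H
  1 × N: 1 H
  1 × O (aromatic): no H
  Total hydrogens = 11.
Molecular formula: C8H11NO3

C8H11NO3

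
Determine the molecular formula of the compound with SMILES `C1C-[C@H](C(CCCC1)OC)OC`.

C10H20O2

Heavy atoms from the SMILES: 10 C, 2 O.
Implicit hydrogens by atom environment:
  6 × C: 2 H each → 12
  2 × C: 3 H each → 6
  2 × C: 1 H each → 2
  2 × O: no H
  Total hydrogens = 20.
Molecular formula: C10H20O2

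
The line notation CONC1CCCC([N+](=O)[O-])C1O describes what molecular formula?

Heavy atoms from the SMILES: 7 C, 2 N, 4 O.
Implicit hydrogens by atom environment:
  3 × C: 2 H each → 6
  3 × C: 1 H each → 3
  2 × O: no H
  1 × C: 3 H
  1 × N: 1 H
  1 × N (charge +1): no H
  1 × O: 1 H
  1 × O (charge -1): no H
  Total hydrogens = 14.
Molecular formula: C7H14N2O4

C7H14N2O4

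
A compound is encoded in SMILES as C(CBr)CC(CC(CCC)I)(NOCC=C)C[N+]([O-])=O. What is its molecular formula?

C13H24BrIN2O3

Heavy atoms from the SMILES: 1 Br, 13 C, 1 I, 2 N, 3 O.
Implicit hydrogens by atom environment:
  9 × C: 2 H each → 18
  2 × C: 1 H each → 2
  2 × O: no H
  1 × Br: no H
  1 × C: 3 H
  1 × C: no H
  1 × I: no H
  1 × N: 1 H
  1 × N (charge +1): no H
  1 × O (charge -1): no H
  Total hydrogens = 24.
Molecular formula: C13H24BrIN2O3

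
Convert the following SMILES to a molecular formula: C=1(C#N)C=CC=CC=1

C7H5N

Heavy atoms from the SMILES: 7 C, 1 N.
Implicit hydrogens by atom environment:
  5 × C (aromatic): 1 H each → 5
  1 × C (aromatic): no H
  1 × C: no H
  1 × N: no H
  Total hydrogens = 5.
Molecular formula: C7H5N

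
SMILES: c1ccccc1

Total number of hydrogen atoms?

6

Hydrogens are implicit in SMILES; fill each atom to its normal valence:
  6 × C (aromatic): 1 H each → 6
  Total hydrogens = 6.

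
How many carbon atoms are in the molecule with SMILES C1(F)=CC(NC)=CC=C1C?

8

The symbol for carbon appears 8 times in the SMILES.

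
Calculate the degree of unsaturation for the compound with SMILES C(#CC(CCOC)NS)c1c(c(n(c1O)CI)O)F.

Molecular formula from the SMILES: C11H14FIN2O3S.
DoU = (2C + 2 + N − H − X)/2 = (2·11 + 2 + 2 − 14 − 2)/2 = 10/2 = 5.
(Structurally: 1 ring(s) + 4 π bond(s) = 5.)

5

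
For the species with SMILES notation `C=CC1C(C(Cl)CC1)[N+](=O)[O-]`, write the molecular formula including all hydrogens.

Heavy atoms from the SMILES: 7 C, 1 Cl, 1 N, 2 O.
Implicit hydrogens by atom environment:
  4 × C: 1 H each → 4
  3 × C: 2 H each → 6
  1 × Cl: no H
  1 × N (charge +1): no H
  1 × O: no H
  1 × O (charge -1): no H
  Total hydrogens = 10.
Molecular formula: C7H10ClNO2

C7H10ClNO2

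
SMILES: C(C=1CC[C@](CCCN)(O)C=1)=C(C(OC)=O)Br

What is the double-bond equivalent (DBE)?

4

Molecular formula from the SMILES: C12H18BrNO3.
DoU = (2C + 2 + N − H − X)/2 = (2·12 + 2 + 1 − 18 − 1)/2 = 8/2 = 4.
(Structurally: 1 ring(s) + 3 π bond(s) = 4.)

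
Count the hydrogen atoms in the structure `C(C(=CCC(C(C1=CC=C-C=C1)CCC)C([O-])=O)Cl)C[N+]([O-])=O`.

21

Hydrogens are implicit in SMILES; fill each atom to its normal valence:
  5 × C: 2 H each → 10
  5 × C (aromatic): 1 H each → 5
  3 × C: 1 H each → 3
  2 × C: no H
  2 × O: no H
  2 × O (charge -1): no H
  1 × C: 3 H
  1 × C (aromatic): no H
  1 × Cl: no H
  1 × N (charge +1): no H
  Total hydrogens = 21.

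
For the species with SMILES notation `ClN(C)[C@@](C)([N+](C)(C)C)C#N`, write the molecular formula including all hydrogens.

Heavy atoms from the SMILES: 7 C, 1 Cl, 3 N.
Implicit hydrogens by atom environment:
  5 × C: 3 H each → 15
  2 × C: no H
  2 × N: no H
  1 × Cl: no H
  1 × N (charge +1): no H
  Total hydrogens = 15.
Net charge +1.
Molecular formula: C7H15ClN3+

C7H15ClN3+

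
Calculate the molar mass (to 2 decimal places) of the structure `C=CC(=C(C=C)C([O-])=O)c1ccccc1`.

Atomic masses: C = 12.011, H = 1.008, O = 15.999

199.23

Molecular formula: C13H11O2-.
M = 13×12.011 + 11×1.008 + 2×15.999 = 199.23 g/mol.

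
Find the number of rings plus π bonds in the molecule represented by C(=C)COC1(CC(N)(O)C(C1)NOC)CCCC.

2

Molecular formula from the SMILES: C13H26N2O3.
DoU = (2C + 2 + N − H − X)/2 = (2·13 + 2 + 2 − 26 − 0)/2 = 4/2 = 2.
(Structurally: 1 ring(s) + 1 π bond(s) = 2.)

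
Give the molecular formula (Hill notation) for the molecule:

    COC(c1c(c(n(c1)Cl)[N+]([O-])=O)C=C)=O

Heavy atoms from the SMILES: 8 C, 1 Cl, 2 N, 4 O.
Implicit hydrogens by atom environment:
  3 × C (aromatic): no H
  3 × O: no H
  1 × C: 3 H
  1 × C: 2 H
  1 × C (aromatic): 1 H
  1 × C: 1 H
  1 × C: no H
  1 × Cl: no H
  1 × N (aromatic): no H
  1 × N (charge +1): no H
  1 × O (charge -1): no H
  Total hydrogens = 7.
Molecular formula: C8H7ClN2O4

C8H7ClN2O4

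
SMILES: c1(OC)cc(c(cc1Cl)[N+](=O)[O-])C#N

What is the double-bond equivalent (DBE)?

7

Molecular formula from the SMILES: C8H5ClN2O3.
DoU = (2C + 2 + N − H − X)/2 = (2·8 + 2 + 2 − 5 − 1)/2 = 14/2 = 7.
(Structurally: 1 ring(s) + 6 π bond(s) = 7.)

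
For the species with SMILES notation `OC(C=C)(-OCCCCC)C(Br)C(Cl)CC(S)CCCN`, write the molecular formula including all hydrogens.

Heavy atoms from the SMILES: 1 Br, 15 C, 1 Cl, 1 N, 2 O, 1 S.
Implicit hydrogens by atom environment:
  9 × C: 2 H each → 18
  4 × C: 1 H each → 4
  1 × Br: no H
  1 × C: 3 H
  1 × C: no H
  1 × Cl: no H
  1 × N: 2 H
  1 × O: 1 H
  1 × O: no H
  1 × S: 1 H
  Total hydrogens = 29.
Molecular formula: C15H29BrClNO2S

C15H29BrClNO2S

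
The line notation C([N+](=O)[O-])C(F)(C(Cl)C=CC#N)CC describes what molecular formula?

Heavy atoms from the SMILES: 8 C, 1 Cl, 1 F, 2 N, 2 O.
Implicit hydrogens by atom environment:
  3 × C: 1 H each → 3
  2 × C: 2 H each → 4
  2 × C: no H
  1 × C: 3 H
  1 × Cl: no H
  1 × F: no H
  1 × N (charge +1): no H
  1 × N: no H
  1 × O: no H
  1 × O (charge -1): no H
  Total hydrogens = 10.
Molecular formula: C8H10ClFN2O2

C8H10ClFN2O2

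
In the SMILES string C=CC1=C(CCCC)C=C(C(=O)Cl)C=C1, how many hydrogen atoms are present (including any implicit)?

Hydrogens are implicit in SMILES; fill each atom to its normal valence:
  4 × C: 2 H each → 8
  3 × C (aromatic): 1 H each → 3
  3 × C (aromatic): no H
  1 × C: 3 H
  1 × C: 1 H
  1 × C: no H
  1 × Cl: no H
  1 × O: no H
  Total hydrogens = 15.

15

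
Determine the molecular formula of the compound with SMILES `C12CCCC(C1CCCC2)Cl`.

C10H17Cl

Heavy atoms from the SMILES: 10 C, 1 Cl.
Implicit hydrogens by atom environment:
  7 × C: 2 H each → 14
  3 × C: 1 H each → 3
  1 × Cl: no H
  Total hydrogens = 17.
Molecular formula: C10H17Cl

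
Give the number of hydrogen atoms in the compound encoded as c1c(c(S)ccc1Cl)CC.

Hydrogens are implicit in SMILES; fill each atom to its normal valence:
  3 × C (aromatic): 1 H each → 3
  3 × C (aromatic): no H
  1 × C: 3 H
  1 × C: 2 H
  1 × Cl: no H
  1 × S: 1 H
  Total hydrogens = 9.

9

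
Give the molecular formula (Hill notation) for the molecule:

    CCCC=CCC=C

Heavy atoms from the SMILES: 8 C.
Implicit hydrogens by atom environment:
  4 × C: 2 H each → 8
  3 × C: 1 H each → 3
  1 × C: 3 H
  Total hydrogens = 14.
Molecular formula: C8H14

C8H14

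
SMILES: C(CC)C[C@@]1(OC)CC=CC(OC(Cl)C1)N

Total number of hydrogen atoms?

Hydrogens are implicit in SMILES; fill each atom to its normal valence:
  5 × C: 2 H each → 10
  4 × C: 1 H each → 4
  2 × C: 3 H each → 6
  2 × O: no H
  1 × C: no H
  1 × Cl: no H
  1 × N: 2 H
  Total hydrogens = 22.

22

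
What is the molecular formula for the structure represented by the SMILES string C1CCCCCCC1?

C8H16

Heavy atoms from the SMILES: 8 C.
Implicit hydrogens by atom environment:
  8 × C: 2 H each → 16
  Total hydrogens = 16.
Molecular formula: C8H16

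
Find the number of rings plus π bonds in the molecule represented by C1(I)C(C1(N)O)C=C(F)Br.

2

Molecular formula from the SMILES: C5H6BrFINO.
DoU = (2C + 2 + N − H − X)/2 = (2·5 + 2 + 1 − 6 − 3)/2 = 4/2 = 2.
(Structurally: 1 ring(s) + 1 π bond(s) = 2.)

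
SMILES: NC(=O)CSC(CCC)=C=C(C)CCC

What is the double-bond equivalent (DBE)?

3

Molecular formula from the SMILES: C12H21NOS.
DoU = (2C + 2 + N − H − X)/2 = (2·12 + 2 + 1 − 21 − 0)/2 = 6/2 = 3.
(Structurally: 0 ring(s) + 3 π bond(s) = 3.)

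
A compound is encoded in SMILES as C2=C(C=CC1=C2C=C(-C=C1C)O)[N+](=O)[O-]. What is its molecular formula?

Heavy atoms from the SMILES: 11 C, 1 N, 3 O.
Implicit hydrogens by atom environment:
  5 × C (aromatic): 1 H each → 5
  5 × C (aromatic): no H
  1 × C: 3 H
  1 × N (charge +1): no H
  1 × O: 1 H
  1 × O: no H
  1 × O (charge -1): no H
  Total hydrogens = 9.
Molecular formula: C11H9NO3

C11H9NO3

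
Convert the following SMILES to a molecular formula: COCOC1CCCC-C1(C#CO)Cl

Heavy atoms from the SMILES: 10 C, 1 Cl, 3 O.
Implicit hydrogens by atom environment:
  5 × C: 2 H each → 10
  3 × C: no H
  2 × O: no H
  1 × C: 3 H
  1 × C: 1 H
  1 × Cl: no H
  1 × O: 1 H
  Total hydrogens = 15.
Molecular formula: C10H15ClO3

C10H15ClO3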